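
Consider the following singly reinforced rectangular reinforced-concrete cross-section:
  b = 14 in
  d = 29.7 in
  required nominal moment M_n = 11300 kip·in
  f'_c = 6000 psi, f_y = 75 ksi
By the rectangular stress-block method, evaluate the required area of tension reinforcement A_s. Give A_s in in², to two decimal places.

From M_n = 0.85 f'_c a b (d − a/2):
a = d − √(d² − 2M_n/(0.85 f'_c b)) = 29.7 − √(29.7² − 2 × 11300/(0.85 × 6 × 14)) = 5.918 in.
A_s = 0.85 f'_c a b / f_y = 0.85 × 6 × 5.918 × 14 / 75 = 5.634 in².

A_s ≈ 5.63 in²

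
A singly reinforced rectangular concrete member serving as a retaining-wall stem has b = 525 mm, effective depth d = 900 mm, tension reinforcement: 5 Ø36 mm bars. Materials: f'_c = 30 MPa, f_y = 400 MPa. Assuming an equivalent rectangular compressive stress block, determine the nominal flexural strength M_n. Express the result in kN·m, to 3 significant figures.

A_s = 5 × 1018 = 5090 mm².
T = A_s f_y = 5090 × 400 = 2036000 N = 2036 kN.
From C = T: a = T/(0.85 f'_c b) = 2036000/(0.85 × 30 × 525) = 152.08 mm.
M_n = T(d − a/2) = 2036 kN × (900 − 76.04) mm = 1677.58 kN·m.

M_n ≈ 1680 kN·m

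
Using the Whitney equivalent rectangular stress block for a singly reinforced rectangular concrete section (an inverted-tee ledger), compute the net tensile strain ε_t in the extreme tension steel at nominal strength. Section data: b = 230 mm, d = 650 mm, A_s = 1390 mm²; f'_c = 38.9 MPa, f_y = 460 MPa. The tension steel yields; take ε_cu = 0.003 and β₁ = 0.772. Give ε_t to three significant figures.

ε_t ≈ 0.0149

a = A_s f_y/(0.85 f'_c b) = 84.08 mm.
β₁ = 0.772, so c = a/β₁ = 84.08/0.772 = 108.91 mm.
From the linear strain diagram with ε_cu = 0.003: ε_t = 0.003 (d − c)/c = 0.003 × (650 − 108.91)/108.91 = 0.0149.
Since ε_t ≥ 0.005, the section is tension-controlled.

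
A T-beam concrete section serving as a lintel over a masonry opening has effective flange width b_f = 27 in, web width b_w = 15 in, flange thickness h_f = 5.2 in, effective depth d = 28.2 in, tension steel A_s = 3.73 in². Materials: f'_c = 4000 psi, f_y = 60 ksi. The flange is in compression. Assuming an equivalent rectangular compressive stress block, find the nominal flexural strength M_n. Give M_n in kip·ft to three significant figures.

Tension: T = A_s f_y = 3.73 × 60 = 223.8 kips.
Try a within the flange: a = T/(0.85 f'_c b_f) = 223.8/(0.85 × 4 × 27) = 2.438 in.
Since a = 2.438 ≤ h_f = 5.2 in, the stress block lies entirely in the flange; analyse as a rectangular beam of width b_f.
M_n = T(d − a/2) = 223.8 × (28.2 − 1.219) = 6038.3 kip·in.
M_n = 6038.3/12 = 503.19 kip·ft.

M_n ≈ 503 kip·ft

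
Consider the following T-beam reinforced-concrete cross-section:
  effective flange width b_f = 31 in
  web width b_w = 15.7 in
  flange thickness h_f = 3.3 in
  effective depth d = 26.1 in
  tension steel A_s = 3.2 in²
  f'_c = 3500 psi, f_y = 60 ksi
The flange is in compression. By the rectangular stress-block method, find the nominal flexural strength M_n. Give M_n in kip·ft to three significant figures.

Tension: T = A_s f_y = 3.2 × 60 = 192 kips.
Try a within the flange: a = T/(0.85 f'_c b_f) = 192/(0.85 × 3.5 × 31) = 2.082 in.
Since a = 2.082 ≤ h_f = 3.3 in, the stress block lies entirely in the flange; analyse as a rectangular beam of width b_f.
M_n = T(d − a/2) = 192 × (26.1 − 1.041) = 4811.3 kip·in.
M_n = 4811.3/12 = 400.94 kip·ft.

M_n ≈ 401 kip·ft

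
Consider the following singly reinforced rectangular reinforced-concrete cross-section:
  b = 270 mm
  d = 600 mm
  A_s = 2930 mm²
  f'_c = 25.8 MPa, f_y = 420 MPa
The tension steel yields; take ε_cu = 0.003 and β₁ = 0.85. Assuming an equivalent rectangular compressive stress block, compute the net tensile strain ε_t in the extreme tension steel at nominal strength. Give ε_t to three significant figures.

a = A_s f_y/(0.85 f'_c b) = 207.83 mm.
β₁ = 0.85, so c = a/β₁ = 207.83/0.85 = 244.51 mm.
From the linear strain diagram with ε_cu = 0.003: ε_t = 0.003 (d − c)/c = 0.003 × (600 − 244.51)/244.51 = 0.00436.
ε_t is between 0.004 and 0.005 — transition zone.

ε_t ≈ 0.00436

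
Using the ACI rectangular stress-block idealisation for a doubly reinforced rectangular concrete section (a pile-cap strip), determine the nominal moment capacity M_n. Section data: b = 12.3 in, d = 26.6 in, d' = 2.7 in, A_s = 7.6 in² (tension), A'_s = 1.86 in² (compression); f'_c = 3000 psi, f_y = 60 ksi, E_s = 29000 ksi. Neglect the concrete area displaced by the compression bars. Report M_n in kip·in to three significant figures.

M_n ≈ 9940 kip·in

Assume both steels yield.
a = (A_s − A'_s) f_y/(0.85 f'_c b) = (7.6 − 1.86) × 60/(0.85 × 3 × 12.3) = 10.980 in.
c = a/β₁ = 10.980/0.85 = 12.918 in; ε'_s = 0.003(c − d')/c = 0.0024 ≥ ε_y = 0.0021, so the compression steel yields.
M_n = (A_s − A'_s) f_y (d − a/2) + A'_s f_y (d − d') = 344.4 × (26.6 − 5.49) + 111.6 × (26.6 − 2.7) = 7270.3 + 2667.2 = 9937.5 kip·in.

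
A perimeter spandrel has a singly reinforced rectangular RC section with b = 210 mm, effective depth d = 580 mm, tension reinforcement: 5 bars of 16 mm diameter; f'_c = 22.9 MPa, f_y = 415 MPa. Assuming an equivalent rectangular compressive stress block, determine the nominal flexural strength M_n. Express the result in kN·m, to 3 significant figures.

M_n ≈ 221 kN·m

A_s = 5 × 201 = 1005 mm².
T = A_s f_y = 1005 × 415 = 417075 N = 417.075 kN.
From C = T: a = T/(0.85 f'_c b) = 417075/(0.85 × 22.9 × 210) = 102.03 mm.
M_n = T(d − a/2) = 417.075 kN × (580 − 51.015) mm = 220.63 kN·m.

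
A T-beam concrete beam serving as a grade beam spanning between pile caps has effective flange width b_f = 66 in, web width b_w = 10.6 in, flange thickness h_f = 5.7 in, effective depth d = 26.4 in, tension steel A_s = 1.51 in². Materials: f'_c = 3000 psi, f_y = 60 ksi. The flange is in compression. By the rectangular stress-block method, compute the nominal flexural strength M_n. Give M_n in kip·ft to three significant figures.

Tension: T = A_s f_y = 1.51 × 60 = 90.6 kips.
Try a within the flange: a = T/(0.85 f'_c b_f) = 90.6/(0.85 × 3 × 66) = 0.538 in.
Since a = 0.538 ≤ h_f = 5.7 in, the stress block lies entirely in the flange; analyse as a rectangular beam of width b_f.
M_n = T(d − a/2) = 90.6 × (26.4 − 0.269) = 2367.5 kip·in.
M_n = 2367.5/12 = 197.29 kip·ft.

M_n ≈ 197 kip·ft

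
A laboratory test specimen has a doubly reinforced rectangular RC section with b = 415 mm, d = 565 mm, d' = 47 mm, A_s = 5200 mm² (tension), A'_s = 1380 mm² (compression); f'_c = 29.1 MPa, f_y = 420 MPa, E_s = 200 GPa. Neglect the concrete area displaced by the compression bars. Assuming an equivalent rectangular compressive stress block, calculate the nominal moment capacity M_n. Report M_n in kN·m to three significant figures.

M_n ≈ 1080 kN·m

Assume both tension and compression steel yield.
Net tension couple steel: A_s − A'_s = 3820 mm².
a = (A_s − A'_s) f_y / (0.85 f'_c b) = 1604400/(0.85 × 29.1 × 415) = 156.30 mm.
c = a/β₁ = 156.30/0.842 = 185.63 mm; ε'_s = 0.003(c − d')/c = 0.0022 ≥ f_y/E_s = 0.0021, so compression steel does yield.
M_n = (A_s − A'_s) f_y (d − a/2) + A'_s f_y (d − d') = [1604400 × (565 − 78.15) + 579600 × (565 − 47)] × 10⁻⁶ = 781.10 + 300.23 = 1081.33 kN·m.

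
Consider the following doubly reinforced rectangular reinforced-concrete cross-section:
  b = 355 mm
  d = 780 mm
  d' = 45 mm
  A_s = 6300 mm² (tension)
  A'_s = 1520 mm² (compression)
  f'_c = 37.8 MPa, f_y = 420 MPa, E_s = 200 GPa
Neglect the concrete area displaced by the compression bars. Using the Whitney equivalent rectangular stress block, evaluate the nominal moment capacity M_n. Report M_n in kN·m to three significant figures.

Assume both tension and compression steel yield.
Net tension couple steel: A_s − A'_s = 4780 mm².
a = (A_s − A'_s) f_y / (0.85 f'_c b) = 2007600/(0.85 × 37.8 × 355) = 176.01 mm.
c = a/β₁ = 176.01/0.78 = 225.65 mm; ε'_s = 0.003(c − d')/c = 0.0024 ≥ f_y/E_s = 0.0021, so compression steel does yield.
M_n = (A_s − A'_s) f_y (d − a/2) + A'_s f_y (d − d') = [2007600 × (780 − 88.005) + 638400 × (780 − 45)] × 10⁻⁶ = 1389.25 + 469.22 = 1858.47 kN·m.

M_n ≈ 1860 kN·m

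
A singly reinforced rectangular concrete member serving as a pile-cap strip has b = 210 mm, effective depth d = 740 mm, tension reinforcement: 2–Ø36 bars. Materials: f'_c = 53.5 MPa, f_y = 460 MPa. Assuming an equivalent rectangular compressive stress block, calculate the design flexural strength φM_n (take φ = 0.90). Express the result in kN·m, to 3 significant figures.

φM_n ≈ 582 kN·m

A_s = 2 × 1018 = 2036 mm².
T = A_s f_y = 2036 × 460 = 936560 N = 936.56 kN.
From C = T: a = T/(0.85 f'_c b) = 936560/(0.85 × 53.5 × 210) = 98.07 mm.
M_n = T(d − a/2) = 936.56 kN × (740 − 49.035) mm = 647.13 kN·m.
φM_n = 0.90 × 647.13 = 582.42 kN·m.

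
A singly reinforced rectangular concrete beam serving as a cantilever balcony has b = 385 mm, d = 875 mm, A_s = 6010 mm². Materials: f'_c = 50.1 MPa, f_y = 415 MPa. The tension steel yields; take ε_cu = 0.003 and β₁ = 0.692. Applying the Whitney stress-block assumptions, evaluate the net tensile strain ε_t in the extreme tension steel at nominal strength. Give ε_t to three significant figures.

ε_t ≈ 0.00894

a = A_s f_y/(0.85 f'_c b) = 152.13 mm.
β₁ = 0.692, so c = a/β₁ = 152.13/0.692 = 219.84 mm.
From the linear strain diagram with ε_cu = 0.003: ε_t = 0.003 (d − c)/c = 0.003 × (875 − 219.84)/219.84 = 0.00894.
Since ε_t ≥ 0.005, the section is tension-controlled.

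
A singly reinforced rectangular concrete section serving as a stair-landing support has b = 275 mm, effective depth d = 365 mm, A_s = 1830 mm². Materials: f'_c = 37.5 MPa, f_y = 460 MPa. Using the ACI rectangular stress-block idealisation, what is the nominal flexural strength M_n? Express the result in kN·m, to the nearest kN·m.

T = A_s f_y = 1830 × 460 = 841800 N = 841.8 kN.
From C = T: a = T/(0.85 f'_c b) = 841800/(0.85 × 37.5 × 275) = 96.03 mm.
M_n = T(d − a/2) = 841.8 kN × (365 − 48.015) mm = 266.84 kN·m.

M_n ≈ 267 kN·m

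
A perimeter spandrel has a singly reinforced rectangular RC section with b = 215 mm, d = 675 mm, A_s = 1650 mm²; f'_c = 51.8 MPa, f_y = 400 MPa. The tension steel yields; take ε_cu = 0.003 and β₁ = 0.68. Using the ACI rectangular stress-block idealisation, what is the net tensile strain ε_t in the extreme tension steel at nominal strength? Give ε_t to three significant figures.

ε_t ≈ 0.0168

a = A_s f_y/(0.85 f'_c b) = 69.72 mm.
β₁ = 0.68, so c = a/β₁ = 69.72/0.68 = 102.53 mm.
From the linear strain diagram with ε_cu = 0.003: ε_t = 0.003 (d − c)/c = 0.003 × (675 − 102.53)/102.53 = 0.0168.
Since ε_t ≥ 0.005, the section is tension-controlled.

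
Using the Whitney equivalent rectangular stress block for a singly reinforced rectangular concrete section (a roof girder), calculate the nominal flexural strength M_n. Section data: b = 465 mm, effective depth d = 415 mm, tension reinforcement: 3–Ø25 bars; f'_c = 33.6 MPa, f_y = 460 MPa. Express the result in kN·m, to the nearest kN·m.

A_s = 3 × 491 = 1473 mm².
T = A_s f_y = 1473 × 460 = 677580 N = 677.58 kN.
From C = T: a = T/(0.85 f'_c b) = 677580/(0.85 × 33.6 × 465) = 51.02 mm.
M_n = T(d − a/2) = 677.58 kN × (415 − 25.51) mm = 263.91 kN·m.

M_n ≈ 264 kN·m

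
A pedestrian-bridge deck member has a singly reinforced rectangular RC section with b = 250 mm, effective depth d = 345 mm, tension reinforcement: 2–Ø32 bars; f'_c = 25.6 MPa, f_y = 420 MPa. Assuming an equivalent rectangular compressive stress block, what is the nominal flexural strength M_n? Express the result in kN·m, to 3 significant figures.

M_n ≈ 191 kN·m

A_s = 2 × 804 = 1608 mm².
T = A_s f_y = 1608 × 420 = 675360 N = 675.36 kN.
From C = T: a = T/(0.85 f'_c b) = 675360/(0.85 × 25.6 × 250) = 124.15 mm.
M_n = T(d − a/2) = 675.36 kN × (345 − 62.075) mm = 191.08 kN·m.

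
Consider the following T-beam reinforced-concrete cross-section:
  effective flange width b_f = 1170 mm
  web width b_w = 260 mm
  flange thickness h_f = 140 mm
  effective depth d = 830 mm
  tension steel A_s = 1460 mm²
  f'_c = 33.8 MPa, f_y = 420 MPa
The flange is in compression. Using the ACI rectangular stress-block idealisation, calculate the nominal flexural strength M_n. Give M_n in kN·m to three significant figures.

M_n ≈ 503 kN·m

Tension: T = A_s f_y = 1460 × 420 = 613200 N.
Try a within the flange: a = T/(0.85 f'_c b_f) = 613200/(0.85 × 33.8 × 1170) = 18.24 mm.
Since a = 18.24 ≤ h_f = 140 mm, the stress block lies entirely in the flange; analyse as a rectangular beam of width b_f.
M_n = T(d − a/2) = 613200 × (830 − 9.12) = 503.36 × 10⁶ N·mm.
M_n = 503.36 kN·m.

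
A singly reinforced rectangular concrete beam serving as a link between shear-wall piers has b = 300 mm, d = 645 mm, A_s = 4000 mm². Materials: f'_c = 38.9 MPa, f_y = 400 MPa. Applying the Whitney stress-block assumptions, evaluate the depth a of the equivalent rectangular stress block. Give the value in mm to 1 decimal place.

T = A_s f_y = 4000 × 400 = 1600000 N = 1600 kN.
Setting C = 0.85 f'_c a b equal to T: a = 1600000/(0.85 × 38.9 × 300) = 161.3 mm.

a ≈ 161.3 mm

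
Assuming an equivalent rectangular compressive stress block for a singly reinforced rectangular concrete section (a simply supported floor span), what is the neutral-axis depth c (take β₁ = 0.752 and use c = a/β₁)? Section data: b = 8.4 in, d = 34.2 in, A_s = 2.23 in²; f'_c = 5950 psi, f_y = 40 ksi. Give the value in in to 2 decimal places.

c ≈ 2.79 in

T = A_s f_y = 2.23 × 40 = 89.2 kips.
a = T/(0.85 f'_c b) = 89.2/(0.85 × 5.95 × 8.4) = 2.0997 in.
With β₁ = 0.752, c = a/β₁ = 2.0997/0.752 = 2.79 in.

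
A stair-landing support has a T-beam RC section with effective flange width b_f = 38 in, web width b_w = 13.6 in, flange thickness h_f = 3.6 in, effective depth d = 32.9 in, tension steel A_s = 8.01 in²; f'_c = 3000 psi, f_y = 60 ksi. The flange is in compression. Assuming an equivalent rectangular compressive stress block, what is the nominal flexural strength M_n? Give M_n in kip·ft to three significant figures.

M_n ≈ 1200 kip·ft

Tension: T = A_s f_y = 8.01 × 60 = 480.6 kips.
Try a within the flange: a = T/(0.85 f'_c b_f) = 480.6/(0.85 × 3 × 38) = 4.960 in.
a = 4.960 > h_f = 3.6 in: the block extends into the web. Split into flange-overhang and web parts.
C_f = 0.85 f'_c (b_f − b_w) h_f = 0.85 × 3 × (38 − 13.6) × 3.6 = 224.0 kips.
Remaining web compression depth: a_w = (T − C_f)/(0.85 f'_c b_w) = (480.6 − 224.0)/(0.85 × 3 × 13.6) = 7.399 in.
M_n = C_f(d − h_f/2) + (T − C_f)(d − a_w/2) = 224.0 × (32.9 − 1.8) + 256.6 × (32.9 − 3.6995) = 6966.4 + 7492.8 = 14459.2 kip·in.
M_n = 14459.2/12 = 1204.93 kip·ft.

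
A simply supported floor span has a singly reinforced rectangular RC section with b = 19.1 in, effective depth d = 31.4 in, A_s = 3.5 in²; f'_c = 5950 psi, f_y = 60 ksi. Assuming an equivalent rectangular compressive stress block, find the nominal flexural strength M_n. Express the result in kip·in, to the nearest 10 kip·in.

T = A_s f_y = 3.5 × 60 = 210 kips.
a = T/(0.85 f'_c b) = 210/(0.85 × 5.95 × 19.1) = 2.174 in.
M_n = T(d − a/2) = 210 × (31.4 − 1.087) = 6365.7 kip·in.

M_n ≈ 6370 kip·in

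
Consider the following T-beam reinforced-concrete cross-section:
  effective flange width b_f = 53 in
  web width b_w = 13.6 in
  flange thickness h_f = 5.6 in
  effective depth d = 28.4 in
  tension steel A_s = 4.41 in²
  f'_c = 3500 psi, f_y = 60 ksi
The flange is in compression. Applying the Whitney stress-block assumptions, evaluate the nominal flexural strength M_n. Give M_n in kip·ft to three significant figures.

M_n ≈ 608 kip·ft

Tension: T = A_s f_y = 4.41 × 60 = 264.6 kips.
Try a within the flange: a = T/(0.85 f'_c b_f) = 264.6/(0.85 × 3.5 × 53) = 1.678 in.
Since a = 1.678 ≤ h_f = 5.6 in, the stress block lies entirely in the flange; analyse as a rectangular beam of width b_f.
M_n = T(d − a/2) = 264.6 × (28.4 − 0.839) = 7292.6 kip·in.
M_n = 7292.6/12 = 607.72 kip·ft.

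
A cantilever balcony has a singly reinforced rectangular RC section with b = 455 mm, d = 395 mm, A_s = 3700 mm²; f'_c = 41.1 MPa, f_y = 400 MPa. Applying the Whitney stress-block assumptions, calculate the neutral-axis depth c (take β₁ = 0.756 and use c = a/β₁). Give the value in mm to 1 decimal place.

c ≈ 123.2 mm

T = A_s f_y = 3700 × 400 = 1480000 N = 1480 kN.
Setting C = 0.85 f'_c a b equal to T: a = 1480000/(0.85 × 41.1 × 455) = 93.109 mm.
With β₁ = 0.756, c = a/β₁ = 93.109/0.756 = 123.2 mm.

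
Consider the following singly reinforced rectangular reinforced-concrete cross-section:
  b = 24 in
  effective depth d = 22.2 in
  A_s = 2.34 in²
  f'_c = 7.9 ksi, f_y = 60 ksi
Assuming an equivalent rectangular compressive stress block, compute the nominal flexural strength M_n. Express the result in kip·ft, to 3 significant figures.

M_n ≈ 255 kip·ft

T = A_s f_y = 2.34 × 60 = 140.4 kips.
a = T/(0.85 f'_c b) = 140.4/(0.85 × 7.9 × 24) = 0.871 in.
M_n = T(d − a/2) = 140.4 × (22.2 − 0.4355) = 3055.7 kip·in = 3055.7/12 = 254.64 kip·ft.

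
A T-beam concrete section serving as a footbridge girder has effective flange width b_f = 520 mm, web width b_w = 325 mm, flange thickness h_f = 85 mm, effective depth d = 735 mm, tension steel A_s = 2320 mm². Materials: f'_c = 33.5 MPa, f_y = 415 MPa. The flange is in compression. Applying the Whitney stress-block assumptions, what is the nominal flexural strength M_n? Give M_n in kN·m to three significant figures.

Tension: T = A_s f_y = 2320 × 415 = 962800 N.
Try a within the flange: a = T/(0.85 f'_c b_f) = 962800/(0.85 × 33.5 × 520) = 65.02 mm.
Since a = 65.02 ≤ h_f = 85 mm, the stress block lies entirely in the flange; analyse as a rectangular beam of width b_f.
M_n = T(d − a/2) = 962800 × (735 − 32.51) = 676.36 × 10⁶ N·mm.
M_n = 676.36 kN·m.

M_n ≈ 676 kN·m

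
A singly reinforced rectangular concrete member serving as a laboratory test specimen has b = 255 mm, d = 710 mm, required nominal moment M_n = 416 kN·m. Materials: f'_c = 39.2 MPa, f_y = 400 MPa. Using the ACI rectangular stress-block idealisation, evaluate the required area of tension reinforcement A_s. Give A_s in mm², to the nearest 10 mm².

A_s ≈ 1540 mm²

With M_n = 0.85 f'_c a b (d − a/2), solve the quadratic for a:
a = d − √(d² − 2M_n/(0.85 f'_c b)) = 710 − √(710² − 2 × 416×10⁶/(0.85 × 39.2 × 255)) = 72.68 mm.
A_s = 0.85 f'_c a b / f_y = 0.85 × 39.2 × 72.68 × 255 / 400 = 1543.8 mm².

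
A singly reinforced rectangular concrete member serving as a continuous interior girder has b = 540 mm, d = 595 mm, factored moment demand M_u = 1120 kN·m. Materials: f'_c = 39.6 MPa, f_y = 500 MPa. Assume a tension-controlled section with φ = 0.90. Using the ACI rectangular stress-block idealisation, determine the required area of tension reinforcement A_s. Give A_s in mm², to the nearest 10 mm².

M_n = M_u/φ = 1120/0.90 = 1244.44 kN·m.
With M_n = 0.85 f'_c a b (d − a/2), solve the quadratic for a:
a = d − √(d² − 2M_n/(0.85 f'_c b)) = 595 − √(595² − 2 × 1244.44×10⁶/(0.85 × 39.6 × 540)) = 129.06 mm.
A_s = 0.85 f'_c a b / f_y = 0.85 × 39.6 × 129.06 × 540 / 500 = 4691.7 mm².

A_s ≈ 4690 mm²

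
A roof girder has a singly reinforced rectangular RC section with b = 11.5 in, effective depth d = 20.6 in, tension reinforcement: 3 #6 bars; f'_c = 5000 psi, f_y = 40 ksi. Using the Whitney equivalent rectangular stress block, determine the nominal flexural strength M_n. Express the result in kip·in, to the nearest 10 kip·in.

M_n ≈ 1060 kip·in

A_s = 3 × 0.44 = 1.32 in².
T = A_s f_y = 1.32 × 40 = 52.8 kips.
a = T/(0.85 f'_c b) = 52.8/(0.85 × 5 × 11.5) = 1.080 in.
M_n = T(d − a/2) = 52.8 × (20.6 − 0.54) = 1059.2 kip·in.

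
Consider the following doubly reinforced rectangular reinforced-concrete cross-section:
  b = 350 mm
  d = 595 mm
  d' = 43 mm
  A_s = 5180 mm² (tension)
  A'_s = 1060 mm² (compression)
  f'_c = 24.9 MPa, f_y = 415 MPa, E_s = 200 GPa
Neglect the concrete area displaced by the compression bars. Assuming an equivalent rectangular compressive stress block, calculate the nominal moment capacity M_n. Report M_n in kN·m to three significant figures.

M_n ≈ 1060 kN·m

Assume both tension and compression steel yield.
Net tension couple steel: A_s − A'_s = 4120 mm².
a = (A_s − A'_s) f_y / (0.85 f'_c b) = 1709800/(0.85 × 24.9 × 350) = 230.81 mm.
c = a/β₁ = 230.81/0.85 = 271.54 mm; ε'_s = 0.003(c − d')/c = 0.0025 ≥ f_y/E_s = 0.0021, so compression steel does yield.
M_n = (A_s − A'_s) f_y (d − a/2) + A'_s f_y (d − d') = [1709800 × (595 − 115.405) + 439900 × (595 − 43)] × 10⁻⁶ = 820.01 + 242.82 = 1062.83 kN·m.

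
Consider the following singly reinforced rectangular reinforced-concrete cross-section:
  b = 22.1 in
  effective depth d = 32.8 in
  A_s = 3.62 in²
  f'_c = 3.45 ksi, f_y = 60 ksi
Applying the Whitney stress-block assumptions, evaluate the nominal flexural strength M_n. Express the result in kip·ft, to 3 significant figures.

T = A_s f_y = 3.62 × 60 = 217.2 kips.
a = T/(0.85 f'_c b) = 217.2/(0.85 × 3.45 × 22.1) = 3.351 in.
M_n = T(d − a/2) = 217.2 × (32.8 − 1.6755) = 6760.2 kip·in = 6760.2/12 = 563.35 kip·ft.

M_n ≈ 563 kip·ft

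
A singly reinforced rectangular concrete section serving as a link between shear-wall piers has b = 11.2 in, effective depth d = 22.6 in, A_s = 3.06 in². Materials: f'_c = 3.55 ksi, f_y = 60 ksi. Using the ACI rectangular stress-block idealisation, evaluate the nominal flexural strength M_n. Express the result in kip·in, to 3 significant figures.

M_n ≈ 3650 kip·in

T = A_s f_y = 3.06 × 60 = 183.6 kips.
a = T/(0.85 f'_c b) = 183.6/(0.85 × 3.55 × 11.2) = 5.433 in.
M_n = T(d − a/2) = 183.6 × (22.6 − 2.7165) = 3650.6 kip·in.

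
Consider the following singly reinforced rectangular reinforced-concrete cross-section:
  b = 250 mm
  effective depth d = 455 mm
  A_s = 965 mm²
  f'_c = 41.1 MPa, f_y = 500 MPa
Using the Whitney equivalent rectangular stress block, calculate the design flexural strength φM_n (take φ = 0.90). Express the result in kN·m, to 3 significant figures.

φM_n ≈ 186 kN·m

T = A_s f_y = 965 × 500 = 482500 N = 482.5 kN.
From C = T: a = T/(0.85 f'_c b) = 482500/(0.85 × 41.1 × 250) = 55.25 mm.
M_n = T(d − a/2) = 482.5 kN × (455 − 27.625) mm = 206.21 kN·m.
φM_n = 0.90 × 206.21 = 185.59 kN·m.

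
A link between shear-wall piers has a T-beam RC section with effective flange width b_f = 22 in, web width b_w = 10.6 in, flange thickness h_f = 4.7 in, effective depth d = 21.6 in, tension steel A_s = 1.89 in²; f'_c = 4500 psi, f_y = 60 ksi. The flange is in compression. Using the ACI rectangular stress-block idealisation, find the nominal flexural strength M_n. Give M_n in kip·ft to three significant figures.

Tension: T = A_s f_y = 1.89 × 60 = 113.4 kips.
Try a within the flange: a = T/(0.85 f'_c b_f) = 113.4/(0.85 × 4.5 × 22) = 1.348 in.
Since a = 1.348 ≤ h_f = 4.7 in, the stress block lies entirely in the flange; analyse as a rectangular beam of width b_f.
M_n = T(d − a/2) = 113.4 × (21.6 − 0.674) = 2373.0 kip·in.
M_n = 2373.0/12 = 197.75 kip·ft.

M_n ≈ 198 kip·ft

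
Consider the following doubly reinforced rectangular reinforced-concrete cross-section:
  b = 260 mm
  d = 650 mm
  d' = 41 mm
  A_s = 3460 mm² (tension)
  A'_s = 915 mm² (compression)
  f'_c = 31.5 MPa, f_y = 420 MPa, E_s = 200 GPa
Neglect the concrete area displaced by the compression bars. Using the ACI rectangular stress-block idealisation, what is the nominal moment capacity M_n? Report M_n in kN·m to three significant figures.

M_n ≈ 847 kN·m

Assume both tension and compression steel yield.
Net tension couple steel: A_s − A'_s = 2545 mm².
a = (A_s − A'_s) f_y / (0.85 f'_c b) = 1068900/(0.85 × 31.5 × 260) = 153.54 mm.
c = a/β₁ = 153.54/0.825 = 186.11 mm; ε'_s = 0.003(c − d')/c = 0.0023 ≥ f_y/E_s = 0.0021, so compression steel does yield.
M_n = (A_s − A'_s) f_y (d − a/2) + A'_s f_y (d − d') = [1068900 × (650 − 76.77) + 384300 × (650 − 41)] × 10⁻⁶ = 612.73 + 234.04 = 846.77 kN·m.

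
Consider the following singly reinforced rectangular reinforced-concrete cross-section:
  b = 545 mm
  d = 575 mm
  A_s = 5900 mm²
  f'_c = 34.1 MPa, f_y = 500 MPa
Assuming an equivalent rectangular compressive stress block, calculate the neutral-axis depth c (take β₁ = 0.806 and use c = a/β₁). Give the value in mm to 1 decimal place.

T = A_s f_y = 5900 × 500 = 2950000 N = 2950 kN.
Setting C = 0.85 f'_c a b equal to T: a = 2950000/(0.85 × 34.1 × 545) = 186.746 mm.
With β₁ = 0.806, c = a/β₁ = 186.746/0.806 = 231.7 mm.

c ≈ 231.7 mm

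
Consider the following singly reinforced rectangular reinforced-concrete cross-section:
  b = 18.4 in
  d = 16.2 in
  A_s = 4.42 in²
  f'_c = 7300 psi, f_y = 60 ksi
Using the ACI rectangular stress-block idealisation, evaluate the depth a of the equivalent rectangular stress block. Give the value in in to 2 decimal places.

a ≈ 2.32 in

T = A_s f_y = 4.42 × 60 = 265.2 kips.
a = T/(0.85 f'_c b) = 265.2/(0.85 × 7.3 × 18.4) = 2.32 in.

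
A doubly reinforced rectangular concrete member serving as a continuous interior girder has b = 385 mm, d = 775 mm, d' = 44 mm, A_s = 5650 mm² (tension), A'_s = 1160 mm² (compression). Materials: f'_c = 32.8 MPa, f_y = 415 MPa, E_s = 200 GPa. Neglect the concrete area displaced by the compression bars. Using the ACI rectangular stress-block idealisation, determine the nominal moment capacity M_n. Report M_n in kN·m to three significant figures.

M_n ≈ 1630 kN·m

Assume both tension and compression steel yield.
Net tension couple steel: A_s − A'_s = 4490 mm².
a = (A_s − A'_s) f_y / (0.85 f'_c b) = 1863350/(0.85 × 32.8 × 385) = 173.60 mm.
c = a/β₁ = 173.60/0.816 = 212.75 mm; ε'_s = 0.003(c − d')/c = 0.0024 ≥ f_y/E_s = 0.0021, so compression steel does yield.
M_n = (A_s − A'_s) f_y (d − a/2) + A'_s f_y (d − d') = [1863350 × (775 − 86.8) + 481400 × (775 − 44)] × 10⁻⁶ = 1282.36 + 351.90 = 1634.26 kN·m.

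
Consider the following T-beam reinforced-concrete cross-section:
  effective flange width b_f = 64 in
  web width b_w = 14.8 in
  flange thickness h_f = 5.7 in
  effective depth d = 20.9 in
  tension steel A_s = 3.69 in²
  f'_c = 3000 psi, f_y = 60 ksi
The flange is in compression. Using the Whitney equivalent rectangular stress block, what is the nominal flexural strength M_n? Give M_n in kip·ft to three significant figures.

Tension: T = A_s f_y = 3.69 × 60 = 221.4 kips.
Try a within the flange: a = T/(0.85 f'_c b_f) = 221.4/(0.85 × 3 × 64) = 1.357 in.
Since a = 1.357 ≤ h_f = 5.7 in, the stress block lies entirely in the flange; analyse as a rectangular beam of width b_f.
M_n = T(d − a/2) = 221.4 × (20.9 − 0.6785) = 4477.0 kip·in.
M_n = 4477.0/12 = 373.08 kip·ft.

M_n ≈ 373 kip·ft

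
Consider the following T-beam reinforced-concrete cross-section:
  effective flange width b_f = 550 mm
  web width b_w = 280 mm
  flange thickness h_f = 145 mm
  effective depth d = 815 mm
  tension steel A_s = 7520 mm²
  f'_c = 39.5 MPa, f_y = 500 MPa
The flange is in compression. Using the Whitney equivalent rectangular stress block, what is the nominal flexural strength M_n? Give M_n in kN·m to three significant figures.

Tension: T = A_s f_y = 7520 × 500 = 3760000 N.
Try a within the flange: a = T/(0.85 f'_c b_f) = 3760000/(0.85 × 39.5 × 550) = 203.61 mm.
a = 203.61 > h_f = 145 mm: the block extends into the web. Split into flange-overhang and web parts.
C_f = 0.85 f'_c (b_f − b_w) h_f = 0.85 × 39.5 × (550 − 280) × 145 = 1314461 N.
Remaining web compression depth: a_w = (T − C_f)/(0.85 f'_c b_w) = (3760000 − 1314461)/(0.85 × 39.5 × 280) = 260.14 mm.
M_n = C_f(d − h_f/2) + (T − C_f)(d − a_w/2) = 1314461 × (815 − 72.5) + 2445539 × (815 − 130.07) = 975.99 + 1675.02 = 2651.01 × 10⁶ N·mm.
M_n = 2651.01 kN·m.

M_n ≈ 2650 kN·m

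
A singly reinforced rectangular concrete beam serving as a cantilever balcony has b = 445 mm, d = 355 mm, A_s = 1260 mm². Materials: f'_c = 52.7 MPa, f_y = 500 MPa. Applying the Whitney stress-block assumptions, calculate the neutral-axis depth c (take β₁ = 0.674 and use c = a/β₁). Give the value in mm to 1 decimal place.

T = A_s f_y = 1260 × 500 = 630000 N = 630 kN.
Setting C = 0.85 f'_c a b equal to T: a = 630000/(0.85 × 52.7 × 445) = 31.605 mm.
With β₁ = 0.674, c = a/β₁ = 31.605/0.674 = 46.9 mm.

c ≈ 46.9 mm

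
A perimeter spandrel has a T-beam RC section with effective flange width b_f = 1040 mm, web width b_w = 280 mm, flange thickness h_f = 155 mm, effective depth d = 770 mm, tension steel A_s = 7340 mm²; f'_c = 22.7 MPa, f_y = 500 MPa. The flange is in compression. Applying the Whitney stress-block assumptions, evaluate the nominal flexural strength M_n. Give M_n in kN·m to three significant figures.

M_n ≈ 2470 kN·m

Tension: T = A_s f_y = 7340 × 500 = 3670000 N.
Try a within the flange: a = T/(0.85 f'_c b_f) = 3670000/(0.85 × 22.7 × 1040) = 182.89 mm.
a = 182.89 > h_f = 155 mm: the block extends into the web. Split into flange-overhang and web parts.
C_f = 0.85 f'_c (b_f − b_w) h_f = 0.85 × 22.7 × (1040 − 280) × 155 = 2272951 N.
Remaining web compression depth: a_w = (T − C_f)/(0.85 f'_c b_w) = (3670000 − 2272951)/(0.85 × 22.7 × 280) = 258.59 mm.
M_n = C_f(d − h_f/2) + (T − C_f)(d − a_w/2) = 2272951 × (770 − 77.5) + 1397049 × (770 − 129.295) = 1574.02 + 895.10 = 2469.12 × 10⁶ N·mm.
M_n = 2469.12 kN·m.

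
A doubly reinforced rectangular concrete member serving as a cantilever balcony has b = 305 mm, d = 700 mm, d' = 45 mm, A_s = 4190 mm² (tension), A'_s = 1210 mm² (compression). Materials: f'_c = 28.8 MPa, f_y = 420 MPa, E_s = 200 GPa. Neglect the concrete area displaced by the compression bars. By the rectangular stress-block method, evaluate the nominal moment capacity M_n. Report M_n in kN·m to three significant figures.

M_n ≈ 1100 kN·m

Assume both tension and compression steel yield.
Net tension couple steel: A_s − A'_s = 2980 mm².
a = (A_s − A'_s) f_y / (0.85 f'_c b) = 1251600/(0.85 × 28.8 × 305) = 167.63 mm.
c = a/β₁ = 167.63/0.844 = 198.61 mm; ε'_s = 0.003(c − d')/c = 0.0023 ≥ f_y/E_s = 0.0021, so compression steel does yield.
M_n = (A_s − A'_s) f_y (d − a/2) + A'_s f_y (d − d') = [1251600 × (700 − 83.815) + 508200 × (700 − 45)] × 10⁻⁶ = 771.22 + 332.87 = 1104.09 kN·m.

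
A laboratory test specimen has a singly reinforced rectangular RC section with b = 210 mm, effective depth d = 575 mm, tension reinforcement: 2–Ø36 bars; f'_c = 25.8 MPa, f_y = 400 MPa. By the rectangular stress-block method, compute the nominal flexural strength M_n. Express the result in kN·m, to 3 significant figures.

A_s = 2 × 1018 = 2036 mm².
T = A_s f_y = 2036 × 400 = 814400 N = 814.4 kN.
From C = T: a = T/(0.85 f'_c b) = 814400/(0.85 × 25.8 × 210) = 176.84 mm.
M_n = T(d − a/2) = 814.4 kN × (575 − 88.42) mm = 396.27 kN·m.

M_n ≈ 396 kN·m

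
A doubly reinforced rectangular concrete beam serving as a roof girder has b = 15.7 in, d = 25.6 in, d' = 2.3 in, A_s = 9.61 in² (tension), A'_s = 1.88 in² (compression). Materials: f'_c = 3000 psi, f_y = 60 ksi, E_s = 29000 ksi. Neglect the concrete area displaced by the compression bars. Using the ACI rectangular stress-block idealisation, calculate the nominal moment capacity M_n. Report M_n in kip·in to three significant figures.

M_n ≈ 11800 kip·in

Assume both steels yield.
a = (A_s − A'_s) f_y/(0.85 f'_c b) = (9.61 − 1.88) × 60/(0.85 × 3 × 15.7) = 11.585 in.
c = a/β₁ = 11.585/0.85 = 13.629 in; ε'_s = 0.003(c − d')/c = 0.0025 ≥ ε_y = 0.0021, so the compression steel yields.
M_n = (A_s − A'_s) f_y (d − a/2) + A'_s f_y (d − d') = 463.8 × (25.6 − 5.7925) + 112.8 × (25.6 − 2.3) = 9186.7 + 2628.2 = 11814.9 kip·in.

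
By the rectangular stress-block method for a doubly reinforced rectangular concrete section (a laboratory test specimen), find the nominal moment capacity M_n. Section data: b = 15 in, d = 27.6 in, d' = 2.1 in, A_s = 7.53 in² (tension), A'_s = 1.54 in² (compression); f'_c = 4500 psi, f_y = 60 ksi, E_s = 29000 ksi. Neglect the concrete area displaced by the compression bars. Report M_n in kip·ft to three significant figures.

M_n ≈ 929 kip·ft

Assume both steels yield.
a = (A_s − A'_s) f_y/(0.85 f'_c b) = (7.53 − 1.54) × 60/(0.85 × 4.5 × 15) = 6.264 in.
c = a/β₁ = 6.264/0.825 = 7.593 in; ε'_s = 0.003(c − d')/c = 0.0022 ≥ ε_y = 0.0021, so the compression steel yields.
M_n = (A_s − A'_s) f_y (d − a/2) + A'_s f_y (d − d') = 359.4 × (27.6 − 3.132) + 92.4 × (27.6 − 2.1) = 8793.8 + 2356.2 = 11150.0 kip·in = 11150.0/12 = 929.17 kip·ft.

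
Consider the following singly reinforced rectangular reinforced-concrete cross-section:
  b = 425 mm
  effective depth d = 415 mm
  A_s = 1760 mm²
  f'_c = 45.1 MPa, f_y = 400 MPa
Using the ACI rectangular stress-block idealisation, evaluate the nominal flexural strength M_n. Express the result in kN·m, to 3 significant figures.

M_n ≈ 277 kN·m

T = A_s f_y = 1760 × 400 = 704000 N = 704 kN.
From C = T: a = T/(0.85 f'_c b) = 704000/(0.85 × 45.1 × 425) = 43.21 mm.
M_n = T(d − a/2) = 704 kN × (415 − 21.605) mm = 276.95 kN·m.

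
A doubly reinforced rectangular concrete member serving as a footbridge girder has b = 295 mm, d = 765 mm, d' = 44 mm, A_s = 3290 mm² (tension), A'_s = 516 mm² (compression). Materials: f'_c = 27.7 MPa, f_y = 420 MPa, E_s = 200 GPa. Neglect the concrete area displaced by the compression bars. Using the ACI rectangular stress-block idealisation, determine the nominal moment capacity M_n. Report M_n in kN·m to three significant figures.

Assume both tension and compression steel yield.
Net tension couple steel: A_s − A'_s = 2774 mm².
a = (A_s − A'_s) f_y / (0.85 f'_c b) = 1165080/(0.85 × 27.7 × 295) = 167.74 mm.
c = a/β₁ = 167.74/0.85 = 197.34 mm; ε'_s = 0.003(c − d')/c = 0.0023 ≥ f_y/E_s = 0.0021, so compression steel does yield.
M_n = (A_s − A'_s) f_y (d − a/2) + A'_s f_y (d − d') = [1165080 × (765 − 83.87) + 216720 × (765 − 44)] × 10⁻⁶ = 793.57 + 156.26 = 949.83 kN·m.

M_n ≈ 950 kN·m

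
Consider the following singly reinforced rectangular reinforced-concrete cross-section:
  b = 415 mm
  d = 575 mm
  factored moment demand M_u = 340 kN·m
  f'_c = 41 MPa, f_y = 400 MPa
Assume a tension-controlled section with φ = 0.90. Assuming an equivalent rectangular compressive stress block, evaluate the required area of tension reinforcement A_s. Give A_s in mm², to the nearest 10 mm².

A_s ≈ 1710 mm²

M_n = M_u/φ = 340/0.90 = 377.778 kN·m.
With M_n = 0.85 f'_c a b (d − a/2), solve the quadratic for a:
a = d − √(d² − 2M_n/(0.85 f'_c b)) = 575 − √(575² − 2 × 377.778×10⁶/(0.85 × 41 × 415)) = 47.38 mm.
A_s = 0.85 f'_c a b / f_y = 0.85 × 41 × 47.38 × 415 / 400 = 1713.1 mm².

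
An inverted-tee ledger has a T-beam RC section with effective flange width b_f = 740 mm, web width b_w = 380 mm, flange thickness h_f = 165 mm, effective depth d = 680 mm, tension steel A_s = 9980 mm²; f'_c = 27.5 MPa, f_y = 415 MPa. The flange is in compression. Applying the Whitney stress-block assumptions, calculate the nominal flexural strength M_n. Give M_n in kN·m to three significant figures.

M_n ≈ 2280 kN·m

Tension: T = A_s f_y = 9980 × 415 = 4141700 N.
Try a within the flange: a = T/(0.85 f'_c b_f) = 4141700/(0.85 × 27.5 × 740) = 239.44 mm.
a = 239.44 > h_f = 165 mm: the block extends into the web. Split into flange-overhang and web parts.
C_f = 0.85 f'_c (b_f − b_w) h_f = 0.85 × 27.5 × (740 − 380) × 165 = 1388475 N.
Remaining web compression depth: a_w = (T − C_f)/(0.85 f'_c b_w) = (4141700 − 1388475)/(0.85 × 27.5 × 380) = 309.96 mm.
M_n = C_f(d − h_f/2) + (T − C_f)(d − a_w/2) = 1388475 × (680 − 82.5) + 2753225 × (680 − 154.98) = 829.61 + 1445.50 = 2275.11 × 10⁶ N·mm.
M_n = 2275.11 kN·m.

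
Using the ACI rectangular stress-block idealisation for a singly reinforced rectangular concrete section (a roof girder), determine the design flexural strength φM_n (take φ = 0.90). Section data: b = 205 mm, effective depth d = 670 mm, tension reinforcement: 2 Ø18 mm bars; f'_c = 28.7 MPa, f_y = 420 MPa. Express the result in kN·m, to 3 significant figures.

φM_n ≈ 125 kN·m

A_s = 2 × 254 = 508 mm².
T = A_s f_y = 508 × 420 = 213360 N = 213.36 kN.
From C = T: a = T/(0.85 f'_c b) = 213360/(0.85 × 28.7 × 205) = 42.66 mm.
M_n = T(d − a/2) = 213.36 kN × (670 − 21.33) mm = 138.40 kN·m.
φM_n = 0.90 × 138.40 = 124.56 kN·m.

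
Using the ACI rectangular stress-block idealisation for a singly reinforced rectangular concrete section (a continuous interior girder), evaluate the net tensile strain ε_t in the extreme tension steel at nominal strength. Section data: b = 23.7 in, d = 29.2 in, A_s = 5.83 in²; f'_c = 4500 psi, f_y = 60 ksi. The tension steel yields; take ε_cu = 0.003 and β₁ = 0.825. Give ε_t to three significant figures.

ε_t ≈ 0.0157

a = A_s f_y/(0.85 f'_c b) = 3.859 in.
β₁ = 0.825, so c = a/β₁ = 3.859/0.825 = 4.678 in.
From the linear strain diagram with ε_cu = 0.003: ε_t = 0.003 (d − c)/c = 0.003 × (29.2 − 4.678)/4.678 = 0.0157.
Since ε_t ≥ 0.005, the section is tension-controlled.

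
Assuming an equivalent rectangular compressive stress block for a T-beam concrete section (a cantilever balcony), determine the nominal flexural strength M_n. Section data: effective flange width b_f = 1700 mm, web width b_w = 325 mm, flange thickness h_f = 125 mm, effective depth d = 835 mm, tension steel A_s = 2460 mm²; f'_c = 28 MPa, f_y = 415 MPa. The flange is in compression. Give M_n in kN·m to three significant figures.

M_n ≈ 840 kN·m

Tension: T = A_s f_y = 2460 × 415 = 1020900 N.
Try a within the flange: a = T/(0.85 f'_c b_f) = 1020900/(0.85 × 28 × 1700) = 25.23 mm.
Since a = 25.23 ≤ h_f = 125 mm, the stress block lies entirely in the flange; analyse as a rectangular beam of width b_f.
M_n = T(d − a/2) = 1020900 × (835 − 12.615) = 839.57 × 10⁶ N·mm.
M_n = 839.57 kN·m.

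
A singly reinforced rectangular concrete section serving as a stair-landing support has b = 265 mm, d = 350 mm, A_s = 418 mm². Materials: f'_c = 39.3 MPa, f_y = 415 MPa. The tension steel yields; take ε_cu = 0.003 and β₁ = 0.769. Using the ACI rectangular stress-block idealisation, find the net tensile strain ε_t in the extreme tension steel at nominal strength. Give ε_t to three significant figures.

ε_t ≈ 0.0382

a = A_s f_y/(0.85 f'_c b) = 19.60 mm.
β₁ = 0.769, so c = a/β₁ = 19.60/0.769 = 25.49 mm.
From the linear strain diagram with ε_cu = 0.003: ε_t = 0.003 (d − c)/c = 0.003 × (350 − 25.49)/25.49 = 0.0382.
Since ε_t ≥ 0.005, the section is tension-controlled.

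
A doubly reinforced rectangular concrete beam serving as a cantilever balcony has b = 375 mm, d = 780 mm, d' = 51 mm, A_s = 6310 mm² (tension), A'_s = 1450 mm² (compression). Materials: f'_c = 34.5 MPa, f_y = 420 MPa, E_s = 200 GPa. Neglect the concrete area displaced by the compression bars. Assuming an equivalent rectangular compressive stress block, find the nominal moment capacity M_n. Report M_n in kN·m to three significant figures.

M_n ≈ 1850 kN·m

Assume both tension and compression steel yield.
Net tension couple steel: A_s − A'_s = 4860 mm².
a = (A_s − A'_s) f_y / (0.85 f'_c b) = 2041200/(0.85 × 34.5 × 375) = 185.62 mm.
c = a/β₁ = 185.62/0.804 = 230.87 mm; ε'_s = 0.003(c − d')/c = 0.0023 ≥ f_y/E_s = 0.0021, so compression steel does yield.
M_n = (A_s − A'_s) f_y (d − a/2) + A'_s f_y (d − d') = [2041200 × (780 − 92.81) + 609000 × (780 − 51)] × 10⁻⁶ = 1402.69 + 443.96 = 1846.65 kN·m.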